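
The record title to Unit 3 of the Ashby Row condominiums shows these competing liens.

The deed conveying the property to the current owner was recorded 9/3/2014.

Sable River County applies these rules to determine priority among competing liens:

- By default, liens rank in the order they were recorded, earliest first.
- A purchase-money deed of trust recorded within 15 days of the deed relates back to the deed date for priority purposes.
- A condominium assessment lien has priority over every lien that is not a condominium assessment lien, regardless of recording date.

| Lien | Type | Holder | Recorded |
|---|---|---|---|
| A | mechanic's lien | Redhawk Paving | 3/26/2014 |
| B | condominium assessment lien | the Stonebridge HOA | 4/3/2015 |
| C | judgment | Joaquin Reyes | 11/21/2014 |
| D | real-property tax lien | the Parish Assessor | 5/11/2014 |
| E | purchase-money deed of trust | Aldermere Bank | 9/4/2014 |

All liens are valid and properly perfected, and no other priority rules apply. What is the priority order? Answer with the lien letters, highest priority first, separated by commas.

B, A, D, E, C

Effective dates after the stated exceptions: E was recorded within the 15-day window, so its effective date is the deed date 9/3/2014.
As a condominium assessment lien, B is senior to every other lien.
Among the remaining liens, by effective date: A (3/26/2014), D (5/11/2014), E (9/3/2014), C (11/21/2014).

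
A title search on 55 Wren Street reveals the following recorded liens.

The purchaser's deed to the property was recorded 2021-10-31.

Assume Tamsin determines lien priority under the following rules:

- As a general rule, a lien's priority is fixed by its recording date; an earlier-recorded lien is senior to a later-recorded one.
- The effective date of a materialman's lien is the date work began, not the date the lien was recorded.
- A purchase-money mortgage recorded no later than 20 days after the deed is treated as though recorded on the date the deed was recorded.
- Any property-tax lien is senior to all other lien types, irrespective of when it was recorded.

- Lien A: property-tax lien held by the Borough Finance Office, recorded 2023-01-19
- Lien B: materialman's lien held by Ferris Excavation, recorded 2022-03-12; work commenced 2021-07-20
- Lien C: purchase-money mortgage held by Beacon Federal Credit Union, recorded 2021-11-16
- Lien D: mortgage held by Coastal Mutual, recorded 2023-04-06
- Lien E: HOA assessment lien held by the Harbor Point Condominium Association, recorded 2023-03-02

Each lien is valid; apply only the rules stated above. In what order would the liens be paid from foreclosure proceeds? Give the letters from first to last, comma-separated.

First, effective dates: B's effective date is 2021-07-20, when work began; C was recorded within the 20-day window, so its effective date is the deed date 2021-10-31.
A is a property-tax lien and takes priority over every other lien.
The other liens, earliest effective date first: B (2021-07-20), C (2021-10-31), E (2023-03-02), D (2023-04-06).

A, B, C, E, D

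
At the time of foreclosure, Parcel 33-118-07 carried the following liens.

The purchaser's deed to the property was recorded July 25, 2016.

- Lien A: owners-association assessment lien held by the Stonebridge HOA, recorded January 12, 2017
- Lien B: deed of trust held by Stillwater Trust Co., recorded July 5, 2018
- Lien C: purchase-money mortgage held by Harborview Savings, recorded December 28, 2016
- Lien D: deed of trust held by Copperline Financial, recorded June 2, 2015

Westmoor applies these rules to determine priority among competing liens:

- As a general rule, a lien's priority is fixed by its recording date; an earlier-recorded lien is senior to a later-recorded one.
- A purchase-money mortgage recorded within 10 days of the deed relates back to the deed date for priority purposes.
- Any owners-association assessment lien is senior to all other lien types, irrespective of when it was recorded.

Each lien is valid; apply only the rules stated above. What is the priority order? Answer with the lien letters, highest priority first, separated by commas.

Effective dates after the stated exceptions: C was recorded 156 days after the deed, outside the 10-day window, so it keeps its recording date.
A, as an owners-association assessment lien, has superpriority and ranks first.
Remaining liens by effective date: D (June 2, 2015), C (December 28, 2016), B (July 5, 2018).

A, D, C, B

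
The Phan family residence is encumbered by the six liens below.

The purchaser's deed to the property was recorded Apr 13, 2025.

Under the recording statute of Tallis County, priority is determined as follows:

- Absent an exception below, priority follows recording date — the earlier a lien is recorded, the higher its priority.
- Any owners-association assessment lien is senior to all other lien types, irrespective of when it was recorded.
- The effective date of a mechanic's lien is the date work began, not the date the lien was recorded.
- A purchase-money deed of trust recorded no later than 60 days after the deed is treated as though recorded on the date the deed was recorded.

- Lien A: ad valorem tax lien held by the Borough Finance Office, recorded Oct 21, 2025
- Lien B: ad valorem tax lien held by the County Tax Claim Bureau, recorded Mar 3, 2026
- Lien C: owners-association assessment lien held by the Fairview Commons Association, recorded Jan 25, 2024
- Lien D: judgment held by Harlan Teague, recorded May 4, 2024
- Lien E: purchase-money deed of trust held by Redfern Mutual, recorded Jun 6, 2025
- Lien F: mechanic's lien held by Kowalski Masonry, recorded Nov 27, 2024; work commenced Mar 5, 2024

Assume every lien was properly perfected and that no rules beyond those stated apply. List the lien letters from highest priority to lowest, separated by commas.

Effective dates: E was recorded within the 60-day window, so its effective date is the deed date Apr 13, 2025; F's effective date is Mar 5, 2024, when work began.
C is an owners-association assessment lien, so it outranks all other liens regardless of date.
Ordering the rest by effective date: F (Mar 5, 2024), D (May 4, 2024), E (Apr 13, 2025), A (Oct 21, 2025), B (Mar 3, 2026).

C, F, D, E, A, B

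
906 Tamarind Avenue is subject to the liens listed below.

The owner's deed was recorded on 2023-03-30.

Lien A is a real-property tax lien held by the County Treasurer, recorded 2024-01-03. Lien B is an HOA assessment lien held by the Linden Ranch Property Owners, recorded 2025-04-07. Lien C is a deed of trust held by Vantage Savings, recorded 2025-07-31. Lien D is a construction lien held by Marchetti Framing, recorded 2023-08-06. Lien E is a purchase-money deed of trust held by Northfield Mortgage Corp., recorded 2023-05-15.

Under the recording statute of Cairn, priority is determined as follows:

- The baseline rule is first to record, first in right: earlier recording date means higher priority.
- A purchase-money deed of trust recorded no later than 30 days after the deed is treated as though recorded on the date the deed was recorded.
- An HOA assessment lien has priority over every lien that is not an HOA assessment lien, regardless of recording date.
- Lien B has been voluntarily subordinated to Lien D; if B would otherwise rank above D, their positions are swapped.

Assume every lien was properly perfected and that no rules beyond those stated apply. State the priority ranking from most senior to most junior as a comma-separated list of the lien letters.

D, E, B, A, C

First, effective dates: E missed the 30-day window (46 days after the deed), so its recording date stands.
B is an HOA assessment lien and takes priority over every other lien.
Ordering the rest by effective date: E (2023-05-15), D (2023-08-06), A (2024-01-03), C (2025-07-31).
B is senior to D before the subordination, so the two trade places.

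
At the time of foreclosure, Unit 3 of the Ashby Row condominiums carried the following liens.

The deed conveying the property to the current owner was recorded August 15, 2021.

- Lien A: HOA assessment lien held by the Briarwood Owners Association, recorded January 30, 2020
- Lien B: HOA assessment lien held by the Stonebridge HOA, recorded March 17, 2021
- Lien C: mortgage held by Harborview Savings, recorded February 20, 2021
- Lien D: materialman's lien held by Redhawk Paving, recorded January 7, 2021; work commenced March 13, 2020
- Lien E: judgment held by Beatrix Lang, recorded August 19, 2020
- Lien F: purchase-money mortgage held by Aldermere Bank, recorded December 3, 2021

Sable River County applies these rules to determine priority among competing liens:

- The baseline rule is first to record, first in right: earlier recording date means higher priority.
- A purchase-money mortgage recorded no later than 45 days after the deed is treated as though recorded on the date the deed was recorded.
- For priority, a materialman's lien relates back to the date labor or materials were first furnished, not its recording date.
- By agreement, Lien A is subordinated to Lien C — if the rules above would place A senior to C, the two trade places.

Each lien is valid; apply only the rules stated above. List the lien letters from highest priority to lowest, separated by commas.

Adjusting effective dates: D relates back to March 13, 2020 (work commenced); F was recorded 110 days after the deed — beyond 45 days — so no relation-back applies.
Ordering by effective date: A (January 30, 2020), D (March 13, 2020), E (August 19, 2020), C (February 20, 2021), B (March 17, 2021), F (December 3, 2021).
The subordination applies — A was senior to C — so A and C swap.

C, D, E, A, B, F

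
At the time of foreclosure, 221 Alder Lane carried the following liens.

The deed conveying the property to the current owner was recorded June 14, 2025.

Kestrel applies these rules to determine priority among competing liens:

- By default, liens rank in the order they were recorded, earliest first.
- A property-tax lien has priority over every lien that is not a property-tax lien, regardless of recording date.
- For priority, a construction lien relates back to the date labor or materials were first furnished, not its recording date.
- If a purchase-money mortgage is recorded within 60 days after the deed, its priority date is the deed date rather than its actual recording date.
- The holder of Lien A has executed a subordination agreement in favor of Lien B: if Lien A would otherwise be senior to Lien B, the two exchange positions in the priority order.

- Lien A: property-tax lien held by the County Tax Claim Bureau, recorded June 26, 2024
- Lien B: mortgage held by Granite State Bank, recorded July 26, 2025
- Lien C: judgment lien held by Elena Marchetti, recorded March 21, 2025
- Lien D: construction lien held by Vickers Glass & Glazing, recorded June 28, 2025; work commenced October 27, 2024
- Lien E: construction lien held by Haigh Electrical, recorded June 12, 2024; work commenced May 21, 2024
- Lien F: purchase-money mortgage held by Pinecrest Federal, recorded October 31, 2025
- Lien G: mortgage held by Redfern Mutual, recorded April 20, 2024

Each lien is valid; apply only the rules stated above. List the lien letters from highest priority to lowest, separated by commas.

Effective dates: D relates back to October 27, 2024 (work commenced); E's effective date is May 21, 2024, when work began; F missed the 60-day window (139 days after the deed), so its recording date stands.
A is a property-tax lien and takes priority over every other lien.
Ordering the rest by effective date: G (April 20, 2024), E (May 21, 2024), D (October 27, 2024), C (March 21, 2025), B (July 26, 2025), F (October 31, 2025).
The subordination applies — A was senior to B — so A and B swap.

B, G, E, D, C, A, F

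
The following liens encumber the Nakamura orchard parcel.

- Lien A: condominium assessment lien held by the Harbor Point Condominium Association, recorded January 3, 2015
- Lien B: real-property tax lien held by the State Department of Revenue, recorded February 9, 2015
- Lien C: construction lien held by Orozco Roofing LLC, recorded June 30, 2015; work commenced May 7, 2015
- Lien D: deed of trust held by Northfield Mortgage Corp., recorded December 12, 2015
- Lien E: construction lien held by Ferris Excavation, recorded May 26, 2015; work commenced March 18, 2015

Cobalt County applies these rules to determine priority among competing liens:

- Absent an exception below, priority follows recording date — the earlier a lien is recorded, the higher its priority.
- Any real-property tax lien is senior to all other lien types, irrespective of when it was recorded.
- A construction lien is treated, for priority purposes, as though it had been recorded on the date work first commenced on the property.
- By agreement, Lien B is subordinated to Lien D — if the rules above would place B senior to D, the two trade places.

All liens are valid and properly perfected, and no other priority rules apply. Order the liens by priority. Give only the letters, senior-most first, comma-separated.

D, A, E, C, B

Effective dates: C is treated as recorded May 7, 2015, the work-commencement date; E relates back to March 18, 2015 (work commenced).
B is a real-property tax lien and takes priority over every other lien.
The other liens, earliest effective date first: A (January 3, 2015), E (March 18, 2015), C (May 7, 2015), D (December 12, 2015).
Because B would otherwise rank above D, the subordination swaps them.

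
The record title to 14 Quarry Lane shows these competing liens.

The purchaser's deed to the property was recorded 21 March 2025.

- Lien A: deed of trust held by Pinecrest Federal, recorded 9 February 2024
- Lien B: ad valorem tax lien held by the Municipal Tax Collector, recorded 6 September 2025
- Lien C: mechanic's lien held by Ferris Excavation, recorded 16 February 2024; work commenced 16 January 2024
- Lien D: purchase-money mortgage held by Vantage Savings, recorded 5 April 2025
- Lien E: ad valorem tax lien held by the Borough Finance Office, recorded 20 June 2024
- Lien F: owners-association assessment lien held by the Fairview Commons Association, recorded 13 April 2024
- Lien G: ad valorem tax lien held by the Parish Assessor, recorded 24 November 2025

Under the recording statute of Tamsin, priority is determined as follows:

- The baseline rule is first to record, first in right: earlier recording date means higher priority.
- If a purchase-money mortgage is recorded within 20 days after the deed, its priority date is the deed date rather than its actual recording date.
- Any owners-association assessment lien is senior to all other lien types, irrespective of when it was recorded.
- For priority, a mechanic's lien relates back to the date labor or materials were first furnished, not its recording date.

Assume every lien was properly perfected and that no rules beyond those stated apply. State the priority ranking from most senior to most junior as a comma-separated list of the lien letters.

Effective dates: C's effective date is 16 January 2024, when work began; D was recorded within the 20-day window, so its effective date is the deed date 21 March 2025.
F is an owners-association assessment lien, so it outranks all other liens regardless of date.
Among the remaining liens, by effective date: C (16 January 2024), A (9 February 2024), E (20 June 2024), D (21 March 2025), B (6 September 2025), G (24 November 2025).

F, C, A, E, D, B, G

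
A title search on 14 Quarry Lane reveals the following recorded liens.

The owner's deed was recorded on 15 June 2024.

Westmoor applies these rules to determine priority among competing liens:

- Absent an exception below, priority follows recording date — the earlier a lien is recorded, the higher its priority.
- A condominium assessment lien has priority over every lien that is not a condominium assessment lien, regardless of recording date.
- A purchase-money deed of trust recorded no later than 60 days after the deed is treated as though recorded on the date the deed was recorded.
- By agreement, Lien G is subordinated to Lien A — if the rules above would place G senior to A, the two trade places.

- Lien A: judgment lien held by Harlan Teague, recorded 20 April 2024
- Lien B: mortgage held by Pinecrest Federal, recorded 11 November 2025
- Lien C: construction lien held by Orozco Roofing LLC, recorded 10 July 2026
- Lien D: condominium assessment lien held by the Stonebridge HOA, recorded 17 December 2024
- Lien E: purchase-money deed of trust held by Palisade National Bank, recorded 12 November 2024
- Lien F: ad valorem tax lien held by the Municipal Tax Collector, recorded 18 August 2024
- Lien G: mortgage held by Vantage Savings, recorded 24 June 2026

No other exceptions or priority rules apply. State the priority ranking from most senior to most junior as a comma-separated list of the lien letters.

D, A, F, E, B, G, C

Adjusting effective dates: E was recorded 150 days after the deed, outside the 60-day window, so it keeps its recording date.
D, as a condominium assessment lien, has superpriority and ranks first.
Among the remaining liens, by effective date: A (20 April 2024), F (18 August 2024), E (12 November 2024), B (11 November 2025), G (24 June 2026), C (10 July 2026).
G already ranks below A; the subordination has no effect.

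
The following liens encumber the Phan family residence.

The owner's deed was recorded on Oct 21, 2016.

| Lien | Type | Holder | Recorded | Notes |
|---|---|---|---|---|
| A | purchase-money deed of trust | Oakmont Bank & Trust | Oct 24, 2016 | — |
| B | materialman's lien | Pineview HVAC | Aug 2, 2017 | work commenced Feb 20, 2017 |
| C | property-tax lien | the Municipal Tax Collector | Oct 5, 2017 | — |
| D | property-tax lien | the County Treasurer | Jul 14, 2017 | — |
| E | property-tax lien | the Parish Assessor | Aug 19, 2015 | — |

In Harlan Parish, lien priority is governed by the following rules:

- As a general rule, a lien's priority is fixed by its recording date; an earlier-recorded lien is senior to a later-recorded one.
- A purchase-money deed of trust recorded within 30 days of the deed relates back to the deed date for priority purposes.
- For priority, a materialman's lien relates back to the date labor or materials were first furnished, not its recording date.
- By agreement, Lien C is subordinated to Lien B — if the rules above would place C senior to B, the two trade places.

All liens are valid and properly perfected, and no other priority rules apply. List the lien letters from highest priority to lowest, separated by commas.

First, effective dates: A's effective date is the deed date, Oct 21, 2016; B's effective date is Feb 20, 2017, when work began.
Ordering by effective date: E (Aug 19, 2015), A (Oct 21, 2016), B (Feb 20, 2017), D (Jul 14, 2017), C (Oct 5, 2017).
Since C is not senior to B, the subordination leaves the order unchanged.

E, A, B, D, C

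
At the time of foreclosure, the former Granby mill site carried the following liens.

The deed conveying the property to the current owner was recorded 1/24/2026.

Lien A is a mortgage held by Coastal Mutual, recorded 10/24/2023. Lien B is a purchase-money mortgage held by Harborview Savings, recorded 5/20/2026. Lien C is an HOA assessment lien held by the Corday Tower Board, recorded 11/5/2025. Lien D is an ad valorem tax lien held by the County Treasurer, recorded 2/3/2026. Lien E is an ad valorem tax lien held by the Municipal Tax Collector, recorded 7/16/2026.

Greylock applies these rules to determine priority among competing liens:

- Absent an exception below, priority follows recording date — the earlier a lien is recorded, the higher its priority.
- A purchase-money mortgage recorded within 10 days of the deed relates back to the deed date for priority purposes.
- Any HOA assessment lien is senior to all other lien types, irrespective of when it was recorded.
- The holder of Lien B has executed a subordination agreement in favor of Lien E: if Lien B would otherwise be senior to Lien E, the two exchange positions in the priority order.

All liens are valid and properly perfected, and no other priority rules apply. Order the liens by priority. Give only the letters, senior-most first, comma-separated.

First, effective dates: B missed the 10-day window (116 days after the deed), so its recording date stands.
C is an HOA assessment lien and takes priority over every other lien.
Ordering the rest by effective date: A (10/24/2023), D (2/3/2026), B (5/20/2026), E (7/16/2026).
Because B would otherwise rank above E, the subordination swaps them.

C, A, D, E, B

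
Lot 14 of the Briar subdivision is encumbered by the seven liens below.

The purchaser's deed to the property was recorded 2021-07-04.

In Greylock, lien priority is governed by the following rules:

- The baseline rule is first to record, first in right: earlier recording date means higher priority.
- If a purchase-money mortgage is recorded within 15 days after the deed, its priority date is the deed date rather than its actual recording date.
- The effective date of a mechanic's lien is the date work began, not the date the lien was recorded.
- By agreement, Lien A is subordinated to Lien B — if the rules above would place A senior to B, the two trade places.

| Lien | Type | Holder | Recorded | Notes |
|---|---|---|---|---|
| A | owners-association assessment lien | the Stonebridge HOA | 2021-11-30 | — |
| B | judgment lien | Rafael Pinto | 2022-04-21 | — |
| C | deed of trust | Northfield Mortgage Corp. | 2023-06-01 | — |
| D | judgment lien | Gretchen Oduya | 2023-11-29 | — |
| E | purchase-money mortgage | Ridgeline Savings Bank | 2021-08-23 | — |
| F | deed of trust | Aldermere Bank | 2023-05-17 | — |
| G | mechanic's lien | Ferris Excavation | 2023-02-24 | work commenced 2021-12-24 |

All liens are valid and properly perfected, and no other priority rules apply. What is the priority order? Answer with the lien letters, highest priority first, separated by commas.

Adjusting effective dates: E was recorded 50 days after the deed — beyond 15 days — so no relation-back applies; G relates back to 2021-12-24 (work commenced).
Ordering by effective date: E (2021-08-23), A (2021-11-30), G (2021-12-24), B (2022-04-21), F (2023-05-17), C (2023-06-01), D (2023-11-29).
The subordination applies — A was senior to B — so A and B swap.

E, B, G, A, F, C, D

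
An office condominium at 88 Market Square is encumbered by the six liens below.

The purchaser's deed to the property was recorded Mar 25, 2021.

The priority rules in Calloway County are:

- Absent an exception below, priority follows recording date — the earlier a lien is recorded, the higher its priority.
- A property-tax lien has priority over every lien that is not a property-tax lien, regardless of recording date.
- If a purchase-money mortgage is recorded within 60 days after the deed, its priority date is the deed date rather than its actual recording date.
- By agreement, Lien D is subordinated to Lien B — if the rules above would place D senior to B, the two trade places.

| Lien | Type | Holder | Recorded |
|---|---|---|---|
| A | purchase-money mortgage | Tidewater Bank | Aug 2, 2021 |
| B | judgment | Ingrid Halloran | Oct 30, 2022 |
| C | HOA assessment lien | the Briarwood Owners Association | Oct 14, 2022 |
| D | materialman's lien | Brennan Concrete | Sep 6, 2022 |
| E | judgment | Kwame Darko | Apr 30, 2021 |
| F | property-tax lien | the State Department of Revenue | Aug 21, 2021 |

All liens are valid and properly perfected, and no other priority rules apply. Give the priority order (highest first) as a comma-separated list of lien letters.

Effective dates after the stated exceptions: A was recorded 130 days after the deed, outside the 60-day window, so it keeps its recording date.
As a property-tax lien, F is senior to every other lien.
Remaining liens by effective date: E (Apr 30, 2021), A (Aug 2, 2021), D (Sep 6, 2022), C (Oct 14, 2022), B (Oct 30, 2022).
The subordination applies — D was senior to B — so D and B swap.

F, E, A, B, C, D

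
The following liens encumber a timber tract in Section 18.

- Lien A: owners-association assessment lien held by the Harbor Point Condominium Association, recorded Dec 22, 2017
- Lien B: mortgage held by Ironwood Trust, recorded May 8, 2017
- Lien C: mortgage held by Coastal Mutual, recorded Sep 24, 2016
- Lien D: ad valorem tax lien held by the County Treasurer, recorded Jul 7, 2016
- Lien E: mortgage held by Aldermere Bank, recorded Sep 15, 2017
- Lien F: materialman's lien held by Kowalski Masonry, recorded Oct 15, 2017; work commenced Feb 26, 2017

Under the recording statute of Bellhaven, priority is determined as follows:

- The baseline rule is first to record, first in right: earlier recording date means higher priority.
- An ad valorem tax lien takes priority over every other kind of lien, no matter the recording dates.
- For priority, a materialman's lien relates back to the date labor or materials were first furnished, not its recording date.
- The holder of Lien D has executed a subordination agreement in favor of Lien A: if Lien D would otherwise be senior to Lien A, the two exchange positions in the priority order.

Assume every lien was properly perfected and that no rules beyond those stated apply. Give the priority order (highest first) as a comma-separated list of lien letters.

First, effective dates: F's effective date is Feb 26, 2017, when work began.
D, as an ad valorem tax lien, has superpriority and ranks first.
Remaining liens by effective date: C (Sep 24, 2016), F (Feb 26, 2017), B (May 8, 2017), E (Sep 15, 2017), A (Dec 22, 2017).
D is senior to A before the subordination, so the two trade places.

A, C, F, B, E, D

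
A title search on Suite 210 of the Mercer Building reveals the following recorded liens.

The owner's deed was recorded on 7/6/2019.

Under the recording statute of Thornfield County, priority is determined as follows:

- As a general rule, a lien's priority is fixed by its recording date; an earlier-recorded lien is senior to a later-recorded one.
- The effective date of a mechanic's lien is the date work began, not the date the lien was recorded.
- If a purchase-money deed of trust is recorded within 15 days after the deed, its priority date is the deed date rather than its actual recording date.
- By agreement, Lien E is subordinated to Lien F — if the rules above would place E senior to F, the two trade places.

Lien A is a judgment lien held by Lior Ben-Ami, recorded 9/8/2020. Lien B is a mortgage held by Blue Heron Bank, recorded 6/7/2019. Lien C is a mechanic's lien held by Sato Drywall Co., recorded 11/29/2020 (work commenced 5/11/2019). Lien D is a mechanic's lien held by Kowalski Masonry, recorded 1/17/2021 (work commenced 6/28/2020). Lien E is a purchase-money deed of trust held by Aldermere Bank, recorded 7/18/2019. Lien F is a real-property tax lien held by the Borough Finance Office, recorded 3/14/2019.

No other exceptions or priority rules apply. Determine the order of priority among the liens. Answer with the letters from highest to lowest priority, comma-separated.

Effective dates after the stated exceptions: C is treated as recorded 5/11/2019, the work-commencement date; D relates back to 6/28/2020 (work commenced); E's effective date is the deed date, 7/6/2019.
By effective date, earliest first: F (3/14/2019), C (5/11/2019), B (6/7/2019), E (7/6/2019), D (6/28/2020), A (9/8/2020).
E already ranks below F; the subordination has no effect.

F, C, B, E, D, A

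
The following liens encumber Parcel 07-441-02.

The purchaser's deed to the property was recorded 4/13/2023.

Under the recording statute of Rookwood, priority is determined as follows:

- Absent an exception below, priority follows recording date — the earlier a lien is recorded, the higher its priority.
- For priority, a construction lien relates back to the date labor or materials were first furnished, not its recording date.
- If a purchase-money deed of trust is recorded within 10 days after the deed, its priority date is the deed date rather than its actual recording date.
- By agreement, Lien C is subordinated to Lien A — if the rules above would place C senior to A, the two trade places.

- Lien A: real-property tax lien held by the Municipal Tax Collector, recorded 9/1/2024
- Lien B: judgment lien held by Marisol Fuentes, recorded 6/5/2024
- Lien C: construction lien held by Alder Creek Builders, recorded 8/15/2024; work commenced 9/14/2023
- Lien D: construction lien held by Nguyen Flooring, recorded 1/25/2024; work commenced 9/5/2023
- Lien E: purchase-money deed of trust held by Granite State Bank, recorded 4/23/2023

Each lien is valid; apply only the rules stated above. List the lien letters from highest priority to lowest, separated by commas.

E, D, A, B, C

Effective dates after the stated exceptions: C's effective date is 9/14/2023, when work began; D's effective date is 9/5/2023, when work began; E was recorded within the 10-day window, so its effective date is the deed date 4/13/2023.
Ordering by effective date: E (4/13/2023), D (9/5/2023), C (9/14/2023), B (6/5/2024), A (9/1/2024).
C is senior to A before the subordination, so the two trade places.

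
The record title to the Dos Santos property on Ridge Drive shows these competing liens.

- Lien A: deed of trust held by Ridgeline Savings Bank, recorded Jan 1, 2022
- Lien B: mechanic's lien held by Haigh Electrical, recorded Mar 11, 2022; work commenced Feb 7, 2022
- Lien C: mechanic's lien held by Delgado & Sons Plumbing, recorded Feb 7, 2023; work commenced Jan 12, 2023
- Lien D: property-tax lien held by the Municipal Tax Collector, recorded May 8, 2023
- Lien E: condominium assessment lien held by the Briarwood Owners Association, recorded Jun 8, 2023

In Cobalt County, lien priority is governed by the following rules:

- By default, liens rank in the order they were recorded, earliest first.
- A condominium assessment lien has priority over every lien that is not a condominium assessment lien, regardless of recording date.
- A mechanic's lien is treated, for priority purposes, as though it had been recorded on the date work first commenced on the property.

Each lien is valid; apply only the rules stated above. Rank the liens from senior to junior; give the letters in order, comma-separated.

First, effective dates: B's effective date is Feb 7, 2022, when work began; C is treated as recorded Jan 12, 2023, the work-commencement date.
E, as a condominium assessment lien, has superpriority and ranks first.
Ordering the rest by effective date: A (Jan 1, 2022), B (Feb 7, 2022), C (Jan 12, 2023), D (May 8, 2023).

E, A, B, C, D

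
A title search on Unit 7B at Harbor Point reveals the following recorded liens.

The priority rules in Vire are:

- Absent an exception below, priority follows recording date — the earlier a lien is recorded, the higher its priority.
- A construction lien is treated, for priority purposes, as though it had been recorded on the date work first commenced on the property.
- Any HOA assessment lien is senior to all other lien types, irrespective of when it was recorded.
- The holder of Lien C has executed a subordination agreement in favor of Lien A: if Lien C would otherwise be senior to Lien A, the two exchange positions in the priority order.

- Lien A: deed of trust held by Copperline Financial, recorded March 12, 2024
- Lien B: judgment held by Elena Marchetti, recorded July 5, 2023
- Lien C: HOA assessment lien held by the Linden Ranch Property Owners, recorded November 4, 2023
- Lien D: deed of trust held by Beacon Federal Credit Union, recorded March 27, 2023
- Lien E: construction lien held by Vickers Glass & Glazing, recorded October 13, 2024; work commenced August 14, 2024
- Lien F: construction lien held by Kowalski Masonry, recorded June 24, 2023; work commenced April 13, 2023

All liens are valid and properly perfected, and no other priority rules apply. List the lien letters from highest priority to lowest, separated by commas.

Adjusting effective dates: E relates back to August 14, 2024 (work commenced); F is treated as recorded April 13, 2023, the work-commencement date.
C is an HOA assessment lien, so it outranks all other liens regardless of date.
The other liens, earliest effective date first: D (March 27, 2023), F (April 13, 2023), B (July 5, 2023), A (March 12, 2024), E (August 14, 2024).
C would otherwise be senior to A, so under the subordination agreement C and A exchange positions.

A, D, F, B, C, E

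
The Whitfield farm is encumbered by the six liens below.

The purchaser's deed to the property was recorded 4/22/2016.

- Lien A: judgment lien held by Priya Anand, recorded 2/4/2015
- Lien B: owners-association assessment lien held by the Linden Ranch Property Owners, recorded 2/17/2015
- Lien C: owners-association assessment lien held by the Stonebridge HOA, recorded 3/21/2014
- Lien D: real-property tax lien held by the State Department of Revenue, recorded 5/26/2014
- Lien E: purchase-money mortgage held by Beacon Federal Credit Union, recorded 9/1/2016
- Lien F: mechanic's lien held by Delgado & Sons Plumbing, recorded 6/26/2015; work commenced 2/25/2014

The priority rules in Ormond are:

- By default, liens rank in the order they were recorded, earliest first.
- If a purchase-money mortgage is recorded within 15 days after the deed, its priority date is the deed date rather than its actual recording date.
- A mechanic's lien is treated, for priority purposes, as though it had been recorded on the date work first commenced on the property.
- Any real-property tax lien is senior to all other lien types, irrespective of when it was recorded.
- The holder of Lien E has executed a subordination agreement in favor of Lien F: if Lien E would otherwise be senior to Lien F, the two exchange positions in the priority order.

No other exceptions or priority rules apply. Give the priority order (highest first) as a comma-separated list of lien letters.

D, F, C, A, B, E

Adjusting effective dates: E was recorded 132 days after the deed — beyond 15 days — so no relation-back applies; F relates back to 2/25/2014 (work commenced).
D is a real-property tax lien and takes priority over every other lien.
Among the remaining liens, by effective date: F (2/25/2014), C (3/21/2014), A (2/4/2015), B (2/17/2015), E (9/1/2016).
E already ranks below F; the subordination has no effect.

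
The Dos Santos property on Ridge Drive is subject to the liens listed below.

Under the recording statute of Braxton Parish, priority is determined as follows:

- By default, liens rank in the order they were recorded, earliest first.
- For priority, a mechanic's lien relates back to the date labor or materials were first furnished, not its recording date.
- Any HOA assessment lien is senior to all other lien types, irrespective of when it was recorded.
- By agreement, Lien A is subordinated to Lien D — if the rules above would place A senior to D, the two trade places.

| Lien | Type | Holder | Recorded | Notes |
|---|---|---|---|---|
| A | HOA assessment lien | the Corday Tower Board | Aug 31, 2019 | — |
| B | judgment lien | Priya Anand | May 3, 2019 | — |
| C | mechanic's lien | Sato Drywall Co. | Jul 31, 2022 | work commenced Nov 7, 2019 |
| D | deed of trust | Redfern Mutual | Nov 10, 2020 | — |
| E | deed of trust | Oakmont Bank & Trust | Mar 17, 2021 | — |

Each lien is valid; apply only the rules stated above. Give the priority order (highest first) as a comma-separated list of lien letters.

D, B, C, A, E

Adjusting effective dates: C is treated as recorded Nov 7, 2019, the work-commencement date.
A, as an HOA assessment lien, has superpriority and ranks first.
The other liens, earliest effective date first: B (May 3, 2019), C (Nov 7, 2019), D (Nov 10, 2020), E (Mar 17, 2021).
A would otherwise be senior to D, so under the subordination agreement A and D exchange positions.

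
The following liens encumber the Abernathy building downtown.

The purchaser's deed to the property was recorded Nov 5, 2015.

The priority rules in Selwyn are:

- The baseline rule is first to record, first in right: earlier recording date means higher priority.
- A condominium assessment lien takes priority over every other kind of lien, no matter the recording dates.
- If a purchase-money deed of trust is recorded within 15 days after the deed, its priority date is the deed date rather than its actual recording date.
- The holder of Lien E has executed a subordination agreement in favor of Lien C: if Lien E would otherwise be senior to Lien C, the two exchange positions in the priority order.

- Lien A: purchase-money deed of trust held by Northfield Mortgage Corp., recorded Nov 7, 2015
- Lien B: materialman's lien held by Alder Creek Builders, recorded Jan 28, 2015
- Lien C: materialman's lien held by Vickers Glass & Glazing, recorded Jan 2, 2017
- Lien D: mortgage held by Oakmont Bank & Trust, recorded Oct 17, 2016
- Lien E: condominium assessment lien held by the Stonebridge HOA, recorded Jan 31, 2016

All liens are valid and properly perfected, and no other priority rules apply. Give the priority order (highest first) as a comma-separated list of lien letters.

Effective dates after the stated exceptions: A relates back to the deed date Nov 5, 2015.
As a condominium assessment lien, E is senior to every other lien.
Among the remaining liens, by effective date: B (Jan 28, 2015), A (Nov 5, 2015), D (Oct 17, 2016), C (Jan 2, 2017).
Because E would otherwise rank above C, the subordination swaps them.

C, B, A, D, E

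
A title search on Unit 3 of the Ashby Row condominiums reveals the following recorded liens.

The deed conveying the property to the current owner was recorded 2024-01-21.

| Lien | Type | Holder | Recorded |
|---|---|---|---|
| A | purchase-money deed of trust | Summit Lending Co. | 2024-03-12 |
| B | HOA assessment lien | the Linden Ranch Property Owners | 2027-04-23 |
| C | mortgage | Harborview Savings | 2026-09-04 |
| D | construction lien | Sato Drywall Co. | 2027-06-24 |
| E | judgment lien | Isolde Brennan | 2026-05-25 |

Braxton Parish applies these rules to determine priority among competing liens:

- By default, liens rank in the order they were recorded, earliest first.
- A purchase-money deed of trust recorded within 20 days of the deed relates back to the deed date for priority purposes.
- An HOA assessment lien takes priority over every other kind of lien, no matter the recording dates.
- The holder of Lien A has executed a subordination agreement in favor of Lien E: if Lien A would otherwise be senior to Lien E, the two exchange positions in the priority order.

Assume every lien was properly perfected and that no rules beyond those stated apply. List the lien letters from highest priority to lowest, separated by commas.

B, E, A, C, D

Effective dates after the stated exceptions: A was recorded 51 days after the deed, outside the 20-day window, so it keeps its recording date.
B, as an HOA assessment lien, has superpriority and ranks first.
The other liens, earliest effective date first: A (2024-03-12), E (2026-05-25), C (2026-09-04), D (2027-06-24).
The subordination applies — A was senior to E — so A and E swap.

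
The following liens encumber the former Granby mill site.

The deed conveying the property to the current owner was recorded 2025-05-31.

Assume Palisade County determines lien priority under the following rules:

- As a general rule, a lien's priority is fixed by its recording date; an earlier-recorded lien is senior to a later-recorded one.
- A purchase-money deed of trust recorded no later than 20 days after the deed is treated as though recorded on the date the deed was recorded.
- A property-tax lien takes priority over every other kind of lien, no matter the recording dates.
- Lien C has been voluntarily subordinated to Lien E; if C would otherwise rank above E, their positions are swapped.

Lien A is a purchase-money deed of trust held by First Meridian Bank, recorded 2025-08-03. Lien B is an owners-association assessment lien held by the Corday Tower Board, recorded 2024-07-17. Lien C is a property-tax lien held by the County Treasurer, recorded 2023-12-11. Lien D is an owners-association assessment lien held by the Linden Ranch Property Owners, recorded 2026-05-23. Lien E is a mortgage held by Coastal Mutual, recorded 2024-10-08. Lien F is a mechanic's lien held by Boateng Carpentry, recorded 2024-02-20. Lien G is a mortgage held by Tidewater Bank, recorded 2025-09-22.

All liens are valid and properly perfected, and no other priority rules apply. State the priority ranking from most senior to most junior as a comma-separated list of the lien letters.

E, F, B, C, A, G, D

Effective dates: A missed the 20-day window (64 days after the deed), so its recording date stands.
C is a property-tax lien, so it outranks all other liens regardless of date.
Remaining liens by effective date: F (2024-02-20), B (2024-07-17), E (2024-10-08), A (2025-08-03), G (2025-09-22), D (2026-05-23).
Because C would otherwise rank above E, the subordination swaps them.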